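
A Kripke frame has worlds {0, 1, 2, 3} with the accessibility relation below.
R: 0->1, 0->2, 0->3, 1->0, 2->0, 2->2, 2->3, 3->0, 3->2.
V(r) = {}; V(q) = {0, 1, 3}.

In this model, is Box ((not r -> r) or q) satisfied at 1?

At 1: Box ((not r -> r) or q) requires (not r -> r) or q at every successor {0}.
  At 0: (not r -> r) or q is true.
So Box ((not r -> r) or q) is true at 1.

Yes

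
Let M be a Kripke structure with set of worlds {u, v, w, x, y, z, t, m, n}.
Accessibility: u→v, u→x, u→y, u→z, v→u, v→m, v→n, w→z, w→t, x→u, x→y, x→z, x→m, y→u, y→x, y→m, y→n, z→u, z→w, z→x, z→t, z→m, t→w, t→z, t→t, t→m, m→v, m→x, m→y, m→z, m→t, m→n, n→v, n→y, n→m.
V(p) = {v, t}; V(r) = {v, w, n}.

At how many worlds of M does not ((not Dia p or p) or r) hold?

Let φ = not ((not Dia p or p) or r). Evaluate φ at each world:
  u (successors {v, x, y, z}): φ is true.
  v (successors {u, m, n}): φ is false.
  w (successors {z, t}): φ is false.
  x (successors {u, y, z, m}): φ is false.
  y (successors {u, x, m, n}): φ is false.
  z (successors {u, w, x, t, m}): φ is true.
  t (successors {w, z, t, m}): φ is false.
  m (successors {v, x, y, z, t, n}): φ is true.
  n (successors {v, y, m}): φ is false.
For instance, at t:
  At t: (not Dia p or p) or r is true, so not ((not Dia p or p) or r) is false.
    At t: not Dia p or p is true, r is false, so (not Dia p or p) or r is true.
      At t: not Dia p is false, p is true, so not Dia p or p is true.
Satisfying worlds: {u, z, m}

3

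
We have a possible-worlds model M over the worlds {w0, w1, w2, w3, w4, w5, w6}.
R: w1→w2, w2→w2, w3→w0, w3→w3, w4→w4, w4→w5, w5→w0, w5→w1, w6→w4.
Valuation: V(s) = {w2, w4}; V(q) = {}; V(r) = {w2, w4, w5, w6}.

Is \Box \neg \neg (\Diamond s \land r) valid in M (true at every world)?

No

Let φ = \Box \neg \neg (\Diamond s \land r). Evaluate φ at each world:
  w0 (successors ∅): φ is true.
  w1 (successors {w2}): φ is true.
  w2 (successors {w2}): φ is true.
  w3 (successors {w0, w3}): φ is false.
  w4 (successors {w4, w5}): φ is false.
  w5 (successors {w0, w1}): φ is false.
  w6 (successors {w4}): φ is true.
Detail at w3 (counterexample):
  At w3: \Box \neg \neg (\Diamond s \land r) requires \neg \neg (\Diamond s \land r) at every successor {w0, w3}.
    \neg \neg (\Diamond s \land r) fails at w0, so \Box \neg \neg (\Diamond s \land r) is false at w3.
      At w0: \neg (\Diamond s \land r) is true, so \neg \neg (\Diamond s \land r) is false.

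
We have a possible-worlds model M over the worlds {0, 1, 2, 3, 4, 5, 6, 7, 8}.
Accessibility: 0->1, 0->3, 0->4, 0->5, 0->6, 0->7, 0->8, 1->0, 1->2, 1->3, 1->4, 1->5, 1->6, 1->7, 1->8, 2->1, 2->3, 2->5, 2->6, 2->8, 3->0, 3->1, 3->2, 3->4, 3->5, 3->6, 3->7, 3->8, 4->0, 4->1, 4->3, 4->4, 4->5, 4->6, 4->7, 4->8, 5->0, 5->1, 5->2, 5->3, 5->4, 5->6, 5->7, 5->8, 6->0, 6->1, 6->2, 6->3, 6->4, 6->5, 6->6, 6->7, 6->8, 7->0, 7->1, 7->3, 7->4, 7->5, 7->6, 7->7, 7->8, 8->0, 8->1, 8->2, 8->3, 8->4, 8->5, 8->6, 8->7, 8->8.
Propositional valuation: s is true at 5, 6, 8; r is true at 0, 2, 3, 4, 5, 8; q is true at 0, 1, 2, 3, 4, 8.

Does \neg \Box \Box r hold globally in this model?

Let φ = \neg \Box \Box r. Evaluate φ at each world:
  0 (successors {1, 3, 4, 5, 6, 7, 8}): φ is true.
  1 (successors {0, 2, 3, 4, 5, 6, 7, 8}): φ is true.
  2 (successors {1, 3, 5, 6, 8}): φ is true.
  3 (successors {0, 1, 2, 4, 5, 6, 7, 8}): φ is true.
  4 (successors {0, 1, 3, 4, 5, 6, 7, 8}): φ is true.
  5 (successors {0, 1, 2, 3, 4, 6, 7, 8}): φ is true.
  6 (successors {0, 1, 2, 3, 4, 5, 6, 7, 8}): φ is true.
  7 (successors {0, 1, 3, 4, 5, 6, 7, 8}): φ is true.
  8 (successors {0, 1, 2, 3, 4, 5, 6, 7, 8}): φ is true.
For instance, at 1:
  At 1: \Box \Box r is false, so \neg \Box \Box r is true.
    At 1: \Box \Box r requires \Box r at every successor {0, 2, 3, 4, 5, 6, 7, 8}.
      \Box r fails at 0, so \Box \Box r is false at 1.

Yes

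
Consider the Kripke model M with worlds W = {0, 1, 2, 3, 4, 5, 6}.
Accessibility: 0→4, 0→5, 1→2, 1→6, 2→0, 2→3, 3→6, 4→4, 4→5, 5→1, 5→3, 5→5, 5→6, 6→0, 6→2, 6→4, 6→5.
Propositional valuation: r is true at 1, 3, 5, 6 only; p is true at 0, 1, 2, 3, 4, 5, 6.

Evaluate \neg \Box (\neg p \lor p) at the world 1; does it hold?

Recall that \Box ψ holds at a world iff ψ holds at every accessible world, and \Diamond ψ holds iff ψ holds at some accessible world.
At 1: \Box (\neg p \lor p) is true, so \neg \Box (\neg p \lor p) is false.
  At 1: \Box (\neg p \lor p) requires \neg p \lor p at every successor {2, 6}.
    At 2: \neg p \lor p is true.
    At 6: \neg p \lor p is true.
  So \Box (\neg p \lor p) is true at 1.

No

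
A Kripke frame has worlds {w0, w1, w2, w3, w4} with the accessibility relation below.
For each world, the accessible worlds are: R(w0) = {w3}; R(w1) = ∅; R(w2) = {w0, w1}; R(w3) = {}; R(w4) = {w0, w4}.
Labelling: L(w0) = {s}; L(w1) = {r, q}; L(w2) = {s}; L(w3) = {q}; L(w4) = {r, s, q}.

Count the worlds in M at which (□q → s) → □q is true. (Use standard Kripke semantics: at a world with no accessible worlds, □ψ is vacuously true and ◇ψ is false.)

3

Let φ = (□q → s) → □q. Evaluate φ at each world:
  w0 (successors {w3}): φ is true.
  w1 (successors ∅): φ is true.
  w2 (successors {w0, w1}): φ is false.
  w3 (successors ∅): φ is true.
  w4 (successors {w0, w4}): φ is false.
For instance, at w0:
  At w0: □q → s is true, □q is true, so (□q → s) → □q is true.
    At w0: □q is true, s is true, so □q → s is true.
      At w0: □q requires q at every successor {w3}.
        At w3: q is true.
      So □q is true at w0.
    At w0: □q requires q at every successor {w3}.
      At w3: q is true.
    So □q is true at w0.
Satisfying worlds: {w0, w1, w3}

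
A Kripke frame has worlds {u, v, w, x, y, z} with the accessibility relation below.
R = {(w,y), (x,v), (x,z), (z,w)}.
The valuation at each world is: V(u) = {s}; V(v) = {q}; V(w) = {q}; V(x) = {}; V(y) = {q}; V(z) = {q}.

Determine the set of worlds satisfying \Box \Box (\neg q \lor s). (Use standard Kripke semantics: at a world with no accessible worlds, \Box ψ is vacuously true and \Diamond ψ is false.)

Let φ = \Box \Box (\neg q \lor s). Evaluate φ at each world:
  u (successors ∅): φ is true.
  v (successors ∅): φ is true.
  w (successors {y}): φ is true.
  x (successors {v, z}): φ is false.
  y (successors ∅): φ is true.
  z (successors {w}): φ is false.
For instance, at z:
  At z: \Box \Box (\neg q \lor s) requires \Box (\neg q \lor s) at every successor {w}.
    \Box (\neg q \lor s) fails at w, so \Box \Box (\neg q \lor s) is false at z.
      At w: \Box (\neg q \lor s) requires \neg q \lor s at every successor {y}.
        \neg q \lor s fails at y, so \Box (\neg q \lor s) is false at w.
Satisfying worlds: {u, v, w, y}

u, v, w, y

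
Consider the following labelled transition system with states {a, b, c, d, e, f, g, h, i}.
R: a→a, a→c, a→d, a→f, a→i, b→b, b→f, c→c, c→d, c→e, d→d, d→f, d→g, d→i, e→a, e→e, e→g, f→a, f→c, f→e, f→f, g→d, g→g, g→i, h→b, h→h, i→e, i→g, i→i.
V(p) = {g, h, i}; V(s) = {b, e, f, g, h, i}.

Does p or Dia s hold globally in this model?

Recall that Dia ψ holds at a world iff ψ holds at some accessible world.
Let φ = p or Dia s. Evaluate φ at each world:
  a (successors {a, c, d, f, i}): φ is true.
  b (successors {b, f}): φ is true.
  c (successors {c, d, e}): φ is true.
  d (successors {d, f, g, i}): φ is true.
  e (successors {a, e, g}): φ is true.
  f (successors {a, c, e, f}): φ is true.
  g (successors {d, g, i}): φ is true.
  h (successors {b, h}): φ is true.
  i (successors {e, g, i}): φ is true.
For instance, at a:
  At a: p is false, Dia s is true, so p or Dia s is true.
    At a: Dia s requires s at some successor in {a, c, d, f, i}.
      s holds at f, so Dia s is true at a.

Yes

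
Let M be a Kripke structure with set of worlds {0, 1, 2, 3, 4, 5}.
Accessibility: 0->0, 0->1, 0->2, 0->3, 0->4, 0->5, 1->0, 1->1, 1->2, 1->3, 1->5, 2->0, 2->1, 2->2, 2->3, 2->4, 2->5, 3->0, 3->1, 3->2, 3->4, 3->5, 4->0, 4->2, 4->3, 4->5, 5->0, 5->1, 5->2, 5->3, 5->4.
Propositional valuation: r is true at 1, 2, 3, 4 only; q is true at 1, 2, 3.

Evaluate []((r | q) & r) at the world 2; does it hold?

Recall that []ψ holds at a world iff ψ holds at every accessible world, and <>ψ holds iff ψ holds at some accessible world.
At 2: []((r | q) & r) requires (r | q) & r at every successor {0, 1, 2, 3, 4, 5}.
  (r | q) & r fails at 0, so []((r | q) & r) is false at 2.

No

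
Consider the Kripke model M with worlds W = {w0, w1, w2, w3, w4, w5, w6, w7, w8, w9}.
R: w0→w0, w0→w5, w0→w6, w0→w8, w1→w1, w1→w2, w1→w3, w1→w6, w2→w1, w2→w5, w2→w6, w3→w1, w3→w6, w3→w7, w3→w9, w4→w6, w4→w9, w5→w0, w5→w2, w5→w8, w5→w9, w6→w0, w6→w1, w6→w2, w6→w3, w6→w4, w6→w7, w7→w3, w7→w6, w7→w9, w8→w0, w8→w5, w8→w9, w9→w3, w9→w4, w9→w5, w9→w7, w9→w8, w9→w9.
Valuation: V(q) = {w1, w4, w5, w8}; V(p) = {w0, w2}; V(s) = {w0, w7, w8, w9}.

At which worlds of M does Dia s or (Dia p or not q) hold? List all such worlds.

Recall that Dia ψ holds at a world iff ψ holds at some accessible world.
Let φ = Dia s or (Dia p or not q). Evaluate φ at each world:
  w0 (successors {w0, w5, w6, w8}): φ is true.
  w1 (successors {w1, w2, w3, w6}): φ is true.
  w2 (successors {w1, w5, w6}): φ is true.
  w3 (successors {w1, w6, w7, w9}): φ is true.
  w4 (successors {w6, w9}): φ is true.
  w5 (successors {w0, w2, w8, w9}): φ is true.
  w6 (successors {w0, w1, w2, w3, w4, w7}): φ is true.
  w7 (successors {w3, w6, w9}): φ is true.
  w8 (successors {w0, w5, w9}): φ is true.
  w9 (successors {w3, w4, w5, w7, w8, w9}): φ is true.
For instance, at w9:
  At w9: Dia s is true, Dia p or not q is true, so Dia s or (Dia p or not q) is true.
    At w9: Dia s requires s at some successor in {w3, w4, w5, w7, w8, w9}.
      s holds at w7, so Dia s is true at w9.
    At w9: Dia p is false, not q is true, so Dia p or not q is true.
      At w9: Dia p requires p at some successor in {w3, w4, w5, w7, w8, w9}.
        At w3: p is false.
        At w4: p is false.
        At w5: p is false.
        At w7: p is false.
        At w8: p is false.
        At w9: p is false.
      So Dia p is false at w9.
Satisfying worlds: {w0, w1, w2, w3, w4, w5, w6, w7, w8, w9}

w0, w1, w2, w3, w4, w5, w6, w7, w8, w9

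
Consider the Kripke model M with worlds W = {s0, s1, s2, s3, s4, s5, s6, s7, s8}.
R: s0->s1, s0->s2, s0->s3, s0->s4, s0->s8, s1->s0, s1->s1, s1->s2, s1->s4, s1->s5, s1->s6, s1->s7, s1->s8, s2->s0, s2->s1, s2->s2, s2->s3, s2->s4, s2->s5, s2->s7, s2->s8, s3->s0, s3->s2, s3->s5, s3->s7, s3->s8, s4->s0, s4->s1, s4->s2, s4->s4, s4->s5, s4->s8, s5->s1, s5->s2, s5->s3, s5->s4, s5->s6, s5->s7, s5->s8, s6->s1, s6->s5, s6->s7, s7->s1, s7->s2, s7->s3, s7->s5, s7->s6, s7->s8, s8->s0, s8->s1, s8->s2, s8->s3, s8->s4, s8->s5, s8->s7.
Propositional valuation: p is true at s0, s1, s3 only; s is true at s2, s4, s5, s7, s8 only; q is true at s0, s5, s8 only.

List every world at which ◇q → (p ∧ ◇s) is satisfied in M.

s0, s1, s3

Let φ = ◇q → (p ∧ ◇s). Evaluate φ at each world:
  s0 (successors {s1, s2, s3, s4, s8}): φ is true.
  s1 (successors {s0, s1, s2, s4, s5, s6, s7, s8}): φ is true.
  s2 (successors {s0, s1, s2, s3, s4, s5, s7, s8}): φ is false.
  s3 (successors {s0, s2, s5, s7, s8}): φ is true.
  s4 (successors {s0, s1, s2, s4, s5, s8}): φ is false.
  s5 (successors {s1, s2, s3, s4, s6, s7, s8}): φ is false.
  s6 (successors {s1, s5, s7}): φ is false.
  s7 (successors {s1, s2, s3, s5, s6, s8}): φ is false.
  s8 (successors {s0, s1, s2, s3, s4, s5, s7}): φ is false.
For instance, at s7:
  At s7: ◇q is true, p ∧ ◇s is false, so ◇q → (p ∧ ◇s) is false.
    At s7: ◇q requires q at some successor in {s1, s2, s3, s5, s6, s8}.
      q holds at s5, so ◇q is true at s7.
    At s7: p is false, ◇s is true, so p ∧ ◇s is false.
      At s7: ◇s requires s at some successor in {s1, s2, s3, s5, s6, s8}.
        s holds at s2, so ◇s is true at s7.
Satisfying worlds: {s0, s1, s3}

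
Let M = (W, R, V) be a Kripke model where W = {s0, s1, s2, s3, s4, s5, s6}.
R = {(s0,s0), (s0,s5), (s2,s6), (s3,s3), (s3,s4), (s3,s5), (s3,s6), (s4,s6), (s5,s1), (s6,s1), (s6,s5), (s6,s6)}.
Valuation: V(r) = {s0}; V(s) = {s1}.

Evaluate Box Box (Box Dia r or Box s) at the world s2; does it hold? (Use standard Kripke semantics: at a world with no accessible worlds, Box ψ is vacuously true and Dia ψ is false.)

No

At s2: Box Box (Box Dia r or Box s) requires Box (Box Dia r or Box s) at every successor {s6}.
  Box (Box Dia r or Box s) fails at s6, so Box Box (Box Dia r or Box s) is false at s2.
    At s6: Box (Box Dia r or Box s) requires Box Dia r or Box s at every successor {s1, s5, s6}.
      Box Dia r or Box s fails at s6, so Box (Box Dia r or Box s) is false at s6.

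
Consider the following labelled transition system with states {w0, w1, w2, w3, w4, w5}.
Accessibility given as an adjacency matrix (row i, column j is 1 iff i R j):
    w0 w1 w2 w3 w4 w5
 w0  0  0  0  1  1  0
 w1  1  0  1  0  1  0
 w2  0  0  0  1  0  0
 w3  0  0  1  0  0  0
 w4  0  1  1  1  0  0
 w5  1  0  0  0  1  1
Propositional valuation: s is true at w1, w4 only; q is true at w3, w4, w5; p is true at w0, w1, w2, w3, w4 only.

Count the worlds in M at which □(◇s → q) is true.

3

Let φ = □(◇s → q). Evaluate φ at each world:
  w0 (successors {w3, w4}): φ is true.
  w1 (successors {w0, w2, w4}): φ is false.
  w2 (successors {w3}): φ is true.
  w3 (successors {w2}): φ is true.
  w4 (successors {w1, w2, w3}): φ is false.
  w5 (successors {w0, w4, w5}): φ is false.
For instance, at w1:
  At w1: □(◇s → q) requires ◇s → q at every successor {w0, w2, w4}.
    ◇s → q fails at w0, so □(◇s → q) is false at w1.
      At w0: ◇s is true, q is false, so ◇s → q is false.
Satisfying worlds: {w0, w2, w3}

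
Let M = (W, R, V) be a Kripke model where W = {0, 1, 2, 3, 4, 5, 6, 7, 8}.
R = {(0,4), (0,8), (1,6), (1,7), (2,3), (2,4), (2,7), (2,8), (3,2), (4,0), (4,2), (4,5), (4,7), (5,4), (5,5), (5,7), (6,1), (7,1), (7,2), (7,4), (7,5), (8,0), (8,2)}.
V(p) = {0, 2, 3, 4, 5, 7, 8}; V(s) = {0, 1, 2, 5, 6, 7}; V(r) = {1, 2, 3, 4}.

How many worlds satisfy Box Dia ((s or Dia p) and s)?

7

Recall that Box ψ holds at a world iff ψ holds at every accessible world, and Dia ψ holds iff ψ holds at some accessible world.
Let φ = Box Dia ((s or Dia p) and s). Evaluate φ at each world:
  0 (successors {4, 8}): φ is true.
  1 (successors {6, 7}): φ is true.
  2 (successors {3, 4, 7, 8}): φ is true.
  3 (successors {2}): φ is true.
  4 (successors {0, 2, 5, 7}): φ is false.
  5 (successors {4, 5, 7}): φ is true.
  6 (successors {1}): φ is true.
  7 (successors {1, 2, 4, 5}): φ is true.
  8 (successors {0, 2}): φ is false.
For instance, at 1:
  At 1: Box Dia ((s or Dia p) and s) requires Dia ((s or Dia p) and s) at every successor {6, 7}.
      At 6: Dia ((s or Dia p) and s) requires (s or Dia p) and s at some successor in {1}.
        (s or Dia p) and s holds at 1, so Dia ((s or Dia p) and s) is true at 6.
      At 7: Dia ((s or Dia p) and s) requires (s or Dia p) and s at some successor in {1, 2, 4, 5}.
        (s or Dia p) and s holds at 1, so Dia ((s or Dia p) and s) is true at 7.
  So Box Dia ((s or Dia p) and s) is true at 1.
Satisfying worlds: {0, 1, 2, 3, 5, 6, 7}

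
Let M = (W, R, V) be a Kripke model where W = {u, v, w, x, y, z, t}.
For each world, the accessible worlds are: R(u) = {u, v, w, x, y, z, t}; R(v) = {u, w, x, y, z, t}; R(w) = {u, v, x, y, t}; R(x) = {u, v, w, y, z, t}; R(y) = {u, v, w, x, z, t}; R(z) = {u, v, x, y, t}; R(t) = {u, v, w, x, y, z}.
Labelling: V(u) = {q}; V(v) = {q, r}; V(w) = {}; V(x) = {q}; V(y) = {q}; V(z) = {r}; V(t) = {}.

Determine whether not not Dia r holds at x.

Yes

At x: not Dia r is false, so not not Dia r is true.
  At x: Dia r is true, so not Dia r is false.
    At x: Dia r requires r at some successor in {u, v, w, y, z, t}.
      r holds at v, so Dia r is true at x.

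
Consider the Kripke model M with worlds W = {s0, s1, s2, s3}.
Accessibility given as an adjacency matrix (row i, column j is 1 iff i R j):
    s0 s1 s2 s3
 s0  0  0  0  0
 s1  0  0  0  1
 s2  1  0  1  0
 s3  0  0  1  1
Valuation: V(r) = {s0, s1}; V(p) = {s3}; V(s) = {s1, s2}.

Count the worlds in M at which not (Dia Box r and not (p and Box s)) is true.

Let φ = not (Dia Box r and not (p and Box s)). Evaluate φ at each world:
  s0 (successors ∅): φ is true.
  s1 (successors {s3}): φ is true.
  s2 (successors {s0, s2}): φ is false.
  s3 (successors {s2, s3}): φ is true.
For instance, at s1:
  At s1: Dia Box r and not (p and Box s) is false, so not (Dia Box r and not (p and Box s)) is true.
    At s1: Dia Box r is false, not (p and Box s) is true, so Dia Box r and not (p and Box s) is false.
      At s1: Dia Box r requires Box r at some successor in {s3}.
        At s3: Box r is false.
      So Dia Box r is false at s1.
      At s1: p and Box s is false, so not (p and Box s) is true.
Satisfying worlds: {s0, s1, s3}

3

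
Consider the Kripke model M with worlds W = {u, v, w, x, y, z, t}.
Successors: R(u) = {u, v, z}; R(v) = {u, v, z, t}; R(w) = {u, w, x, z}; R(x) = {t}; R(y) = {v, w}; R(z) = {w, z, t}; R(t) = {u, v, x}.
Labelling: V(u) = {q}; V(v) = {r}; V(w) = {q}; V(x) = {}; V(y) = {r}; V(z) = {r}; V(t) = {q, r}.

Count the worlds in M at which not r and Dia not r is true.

2

Recall that Dia ψ holds at a world iff ψ holds at some accessible world.
Let φ = not r and Dia not r. Evaluate φ at each world:
  u (successors {u, v, z}): φ is true.
  v (successors {u, v, z, t}): φ is false.
  w (successors {u, w, x, z}): φ is true.
  x (successors {t}): φ is false.
  y (successors {v, w}): φ is false.
  z (successors {w, z, t}): φ is false.
  t (successors {u, v, x}): φ is false.
For instance, at t:
  At t: not r is false, Dia not r is true, so not r and Dia not r is false.
    At t: Dia not r requires not r at some successor in {u, v, x}.
      not r holds at u, so Dia not r is true at t.
Satisfying worlds: {u, w}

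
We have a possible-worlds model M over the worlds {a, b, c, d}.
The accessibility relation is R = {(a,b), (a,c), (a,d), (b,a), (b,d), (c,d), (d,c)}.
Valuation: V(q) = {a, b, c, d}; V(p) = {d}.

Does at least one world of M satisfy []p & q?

Yes

Let φ = []p & q. Evaluate φ at each world:
  a (successors {b, c, d}): φ is false.
  b (successors {a, d}): φ is false.
  c (successors {d}): φ is true.
  d (successors {c}): φ is false.
Detail at c (witness):
  At c: []p is true, q is true, so []p & q is true.
    At c: []p requires p at every successor {d}.
      At d: p is true.
    So []p is true at c.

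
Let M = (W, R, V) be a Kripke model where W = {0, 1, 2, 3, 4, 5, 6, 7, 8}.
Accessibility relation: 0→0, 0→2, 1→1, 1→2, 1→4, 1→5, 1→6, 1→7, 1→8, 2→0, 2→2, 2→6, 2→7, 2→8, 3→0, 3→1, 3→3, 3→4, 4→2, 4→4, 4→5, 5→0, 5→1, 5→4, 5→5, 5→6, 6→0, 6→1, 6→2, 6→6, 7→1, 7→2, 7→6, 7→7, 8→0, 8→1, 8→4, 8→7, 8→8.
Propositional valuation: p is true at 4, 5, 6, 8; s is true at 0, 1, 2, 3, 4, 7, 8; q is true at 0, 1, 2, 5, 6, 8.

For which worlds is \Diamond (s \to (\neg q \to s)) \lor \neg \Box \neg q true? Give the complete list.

Let φ = \Diamond (s \to (\neg q \to s)) \lor \neg \Box \neg q. Evaluate φ at each world:
  0 (successors {0, 2}): φ is true.
  1 (successors {1, 2, 4, 5, 6, 7, 8}): φ is true.
  2 (successors {0, 2, 6, 7, 8}): φ is true.
  3 (successors {0, 1, 3, 4}): φ is true.
  4 (successors {2, 4, 5}): φ is true.
  5 (successors {0, 1, 4, 5, 6}): φ is true.
  6 (successors {0, 1, 2, 6}): φ is true.
  7 (successors {1, 2, 6, 7}): φ is true.
  8 (successors {0, 1, 4, 7, 8}): φ is true.
For instance, at 4:
  At 4: \Diamond (s \to (\neg q \to s)) is true, \neg \Box \neg q is true, so \Diamond (s \to (\neg q \to s)) \lor \neg \Box \neg q is true.
    At 4: \Diamond (s \to (\neg q \to s)) requires s \to (\neg q \to s) at some successor in {2, 4, 5}.
      s \to (\neg q \to s) holds at 2, so \Diamond (s \to (\neg q \to s)) is true at 4.
    At 4: \Box \neg q is false, so \neg \Box \neg q is true.
      At 4: \Box \neg q requires \neg q at every successor {2, 4, 5}.
        \neg q fails at 2, so \Box \neg q is false at 4.
Satisfying worlds: {0, 1, 2, 3, 4, 5, 6, 7, 8}

0, 1, 2, 3, 4, 5, 6, 7, 8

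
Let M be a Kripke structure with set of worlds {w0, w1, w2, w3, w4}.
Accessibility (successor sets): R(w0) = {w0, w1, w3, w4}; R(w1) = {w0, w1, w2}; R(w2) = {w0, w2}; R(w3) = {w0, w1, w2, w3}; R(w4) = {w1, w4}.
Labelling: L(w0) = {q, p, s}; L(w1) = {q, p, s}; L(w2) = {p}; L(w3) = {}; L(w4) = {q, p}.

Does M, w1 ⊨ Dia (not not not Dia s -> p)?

Yes

Recall that Dia ψ holds at a world iff ψ holds at some accessible world.
At w1: Dia (not not not Dia s -> p) requires not not not Dia s -> p at some successor in {w0, w1, w2}.
  not not not Dia s -> p holds at w0, so Dia (not not not Dia s -> p) is true at w1.
    At w0: not not not Dia s is false, p is true, so not not not Dia s -> p is true.
      At w0: not not Dia s is true, so not not not Dia s is false.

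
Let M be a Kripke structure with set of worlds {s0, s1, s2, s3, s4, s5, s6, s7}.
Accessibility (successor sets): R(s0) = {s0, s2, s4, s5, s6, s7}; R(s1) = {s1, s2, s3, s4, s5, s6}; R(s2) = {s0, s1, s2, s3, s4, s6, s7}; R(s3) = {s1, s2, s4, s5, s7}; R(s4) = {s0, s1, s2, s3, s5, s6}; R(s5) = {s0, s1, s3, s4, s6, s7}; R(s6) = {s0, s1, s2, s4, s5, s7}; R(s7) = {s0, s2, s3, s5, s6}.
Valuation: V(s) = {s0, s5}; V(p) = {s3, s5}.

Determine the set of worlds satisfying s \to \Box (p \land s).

Let φ = s \to \Box (p \land s). Evaluate φ at each world:
  s0 (successors {s0, s2, s4, s5, s6, s7}): φ is false.
  s1 (successors {s1, s2, s3, s4, s5, s6}): φ is true.
  s2 (successors {s0, s1, s2, s3, s4, s6, s7}): φ is true.
  s3 (successors {s1, s2, s4, s5, s7}): φ is true.
  s4 (successors {s0, s1, s2, s3, s5, s6}): φ is true.
  s5 (successors {s0, s1, s3, s4, s6, s7}): φ is false.
  s6 (successors {s0, s1, s2, s4, s5, s7}): φ is true.
  s7 (successors {s0, s2, s3, s5, s6}): φ is true.
For instance, at s7:
  At s7: s is false, \Box (p \land s) is false, so s \to \Box (p \land s) is true.
    At s7: \Box (p \land s) requires p \land s at every successor {s0, s2, s3, s5, s6}.
      p \land s fails at s0, so \Box (p \land s) is false at s7.
Satisfying worlds: {s1, s2, s3, s4, s6, s7}

s1, s2, s3, s4, s6, s7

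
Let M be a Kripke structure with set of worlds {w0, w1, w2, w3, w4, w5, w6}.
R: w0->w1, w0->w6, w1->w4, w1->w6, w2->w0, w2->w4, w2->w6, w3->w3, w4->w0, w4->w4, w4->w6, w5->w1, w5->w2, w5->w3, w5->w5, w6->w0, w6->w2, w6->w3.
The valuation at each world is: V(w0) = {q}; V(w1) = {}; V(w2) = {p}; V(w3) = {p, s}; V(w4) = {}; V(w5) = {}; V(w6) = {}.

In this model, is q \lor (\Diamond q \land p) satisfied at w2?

Yes

At w2: q is false, \Diamond q \land p is true, so q \lor (\Diamond q \land p) is true.
  At w2: \Diamond q is true, p is true, so \Diamond q \land p is true.
    At w2: \Diamond q requires q at some successor in {w0, w4, w6}.
      q holds at w0, so \Diamond q is true at w2.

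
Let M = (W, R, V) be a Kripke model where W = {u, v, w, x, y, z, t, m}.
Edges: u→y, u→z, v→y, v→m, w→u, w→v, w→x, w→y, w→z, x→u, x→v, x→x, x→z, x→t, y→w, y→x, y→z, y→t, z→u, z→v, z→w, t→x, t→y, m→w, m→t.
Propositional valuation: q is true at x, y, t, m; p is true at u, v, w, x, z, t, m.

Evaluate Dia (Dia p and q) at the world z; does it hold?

Recall that Dia ψ holds at a world iff ψ holds at some accessible world.
At z: Dia (Dia p and q) requires Dia p and q at some successor in {u, v, w}.
  At u: Dia p and q is false.
  At v: Dia p and q is false.
  At w: Dia p and q is false.
So Dia (Dia p and q) is false at z.

No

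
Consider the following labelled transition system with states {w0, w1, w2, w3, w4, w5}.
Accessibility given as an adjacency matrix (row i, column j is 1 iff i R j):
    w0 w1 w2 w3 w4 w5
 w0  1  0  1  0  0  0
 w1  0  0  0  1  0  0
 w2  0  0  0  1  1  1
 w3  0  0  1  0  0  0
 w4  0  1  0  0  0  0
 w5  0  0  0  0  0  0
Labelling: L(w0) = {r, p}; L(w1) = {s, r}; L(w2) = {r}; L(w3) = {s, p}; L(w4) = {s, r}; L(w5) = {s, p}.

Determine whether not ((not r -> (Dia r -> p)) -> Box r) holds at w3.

No

At w3: (not r -> (Dia r -> p)) -> Box r is true, so not ((not r -> (Dia r -> p)) -> Box r) is false.
  At w3: not r -> (Dia r -> p) is true, Box r is true, so (not r -> (Dia r -> p)) -> Box r is true.
    At w3: not r is true, Dia r -> p is true, so not r -> (Dia r -> p) is true.
      At w3: Dia r is true, p is true, so Dia r -> p is true.
    At w3: Box r requires r at every successor {w2}.
      At w2: r is true.
    So Box r is true at w3.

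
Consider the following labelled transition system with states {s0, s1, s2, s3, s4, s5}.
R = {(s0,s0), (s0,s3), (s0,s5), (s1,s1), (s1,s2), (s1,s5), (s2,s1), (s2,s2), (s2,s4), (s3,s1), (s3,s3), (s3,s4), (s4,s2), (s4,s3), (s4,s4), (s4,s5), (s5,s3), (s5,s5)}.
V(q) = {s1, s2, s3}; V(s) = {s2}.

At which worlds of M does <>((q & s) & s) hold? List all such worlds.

Let φ = <>((q & s) & s). Evaluate φ at each world:
  s0 (successors {s0, s3, s5}): φ is false.
  s1 (successors {s1, s2, s5}): φ is true.
  s2 (successors {s1, s2, s4}): φ is true.
  s3 (successors {s1, s3, s4}): φ is false.
  s4 (successors {s2, s3, s4, s5}): φ is true.
  s5 (successors {s3, s5}): φ is false.
For instance, at s1:
  At s1: <>((q & s) & s) requires (q & s) & s at some successor in {s1, s2, s5}.
    (q & s) & s holds at s2, so <>((q & s) & s) is true at s1.
Satisfying worlds: {s1, s2, s4}

s1, s2, s4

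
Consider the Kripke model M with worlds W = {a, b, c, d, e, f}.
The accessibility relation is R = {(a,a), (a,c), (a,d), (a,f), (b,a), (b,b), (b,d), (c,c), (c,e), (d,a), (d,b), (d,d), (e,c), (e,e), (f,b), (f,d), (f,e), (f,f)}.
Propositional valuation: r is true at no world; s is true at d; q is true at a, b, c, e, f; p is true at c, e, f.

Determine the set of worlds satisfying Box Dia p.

c, e

Let φ = Box Dia p. Evaluate φ at each world:
  a (successors {a, c, d, f}): φ is false.
  b (successors {a, b, d}): φ is false.
  c (successors {c, e}): φ is true.
  d (successors {a, b, d}): φ is false.
  e (successors {c, e}): φ is true.
  f (successors {b, d, e, f}): φ is false.
For instance, at c:
  At c: Box Dia p requires Dia p at every successor {c, e}.
      At c: Dia p requires p at some successor in {c, e}.
        p holds at c, so Dia p is true at c.
      At e: Dia p requires p at some successor in {c, e}.
        p holds at c, so Dia p is true at e.
  So Box Dia p is true at c.
Satisfying worlds: {c, e}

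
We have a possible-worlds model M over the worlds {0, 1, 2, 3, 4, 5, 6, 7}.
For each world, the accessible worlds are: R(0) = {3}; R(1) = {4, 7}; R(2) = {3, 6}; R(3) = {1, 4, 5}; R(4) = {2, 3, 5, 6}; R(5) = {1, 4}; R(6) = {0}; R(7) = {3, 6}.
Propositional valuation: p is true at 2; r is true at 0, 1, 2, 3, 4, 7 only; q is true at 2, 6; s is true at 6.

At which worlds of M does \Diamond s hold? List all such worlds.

Let φ = \Diamond s. Evaluate φ at each world:
  0 (successors {3}): φ is false.
  1 (successors {4, 7}): φ is false.
  2 (successors {3, 6}): φ is true.
  3 (successors {1, 4, 5}): φ is false.
  4 (successors {2, 3, 5, 6}): φ is true.
  5 (successors {1, 4}): φ is false.
  6 (successors {0}): φ is false.
  7 (successors {3, 6}): φ is true.
For instance, at 1:
  At 1: \Diamond s requires s at some successor in {4, 7}.
    At 4: s is false.
    At 7: s is false.
  So \Diamond s is false at 1.
Satisfying worlds: {2, 4, 7}

2, 4, 7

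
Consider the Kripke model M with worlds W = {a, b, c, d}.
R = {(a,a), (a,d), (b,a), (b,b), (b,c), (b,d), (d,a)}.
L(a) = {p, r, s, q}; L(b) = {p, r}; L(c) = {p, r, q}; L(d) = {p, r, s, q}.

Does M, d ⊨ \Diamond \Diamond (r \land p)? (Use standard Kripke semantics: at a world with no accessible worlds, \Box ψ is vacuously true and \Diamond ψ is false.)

At d: \Diamond \Diamond (r \land p) requires \Diamond (r \land p) at some successor in {a}.
  \Diamond (r \land p) holds at a, so \Diamond \Diamond (r \land p) is true at d.
    At a: \Diamond (r \land p) requires r \land p at some successor in {a, d}.
      r \land p holds at a, so \Diamond (r \land p) is true at a.

Yes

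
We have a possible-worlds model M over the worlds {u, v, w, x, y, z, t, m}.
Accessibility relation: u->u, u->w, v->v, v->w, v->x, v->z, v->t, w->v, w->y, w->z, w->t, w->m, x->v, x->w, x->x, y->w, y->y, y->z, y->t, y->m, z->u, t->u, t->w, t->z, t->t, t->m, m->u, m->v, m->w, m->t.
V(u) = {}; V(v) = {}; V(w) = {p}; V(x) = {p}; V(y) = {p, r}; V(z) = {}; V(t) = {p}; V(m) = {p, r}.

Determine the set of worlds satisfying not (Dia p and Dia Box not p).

u, x, z, m

Let φ = not (Dia p and Dia Box not p). Evaluate φ at each world:
  u (successors {u, w}): φ is true.
  v (successors {v, w, x, z, t}): φ is false.
  w (successors {v, y, z, t, m}): φ is false.
  x (successors {v, w, x}): φ is true.
  y (successors {w, y, z, t, m}): φ is false.
  z (successors {u}): φ is true.
  t (successors {u, w, z, t, m}): φ is false.
  m (successors {u, v, w, t}): φ is true.
For instance, at v:
  At v: Dia p and Dia Box not p is true, so not (Dia p and Dia Box not p) is false.
    At v: Dia p is true, Dia Box not p is true, so Dia p and Dia Box not p is true.
      At v: Dia p requires p at some successor in {v, w, x, z, t}.
        p holds at w, so Dia p is true at v.
      At v: Dia Box not p requires Box not p at some successor in {v, w, x, z, t}.
        Box not p holds at z, so Dia Box not p is true at v.
Satisfying worlds: {u, x, z, m}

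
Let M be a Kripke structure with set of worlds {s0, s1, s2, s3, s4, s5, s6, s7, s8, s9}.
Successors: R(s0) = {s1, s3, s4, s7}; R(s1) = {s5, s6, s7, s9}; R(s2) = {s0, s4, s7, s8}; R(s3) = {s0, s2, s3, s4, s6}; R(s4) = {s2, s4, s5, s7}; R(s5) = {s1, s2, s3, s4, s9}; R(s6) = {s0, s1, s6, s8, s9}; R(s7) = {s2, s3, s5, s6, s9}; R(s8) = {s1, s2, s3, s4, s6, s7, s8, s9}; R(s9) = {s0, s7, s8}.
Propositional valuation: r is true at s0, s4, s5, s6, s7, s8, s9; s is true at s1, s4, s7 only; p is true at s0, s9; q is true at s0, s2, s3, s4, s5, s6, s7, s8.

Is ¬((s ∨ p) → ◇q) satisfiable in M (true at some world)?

Recall that ◇ψ holds at a world iff ψ holds at some accessible world.
Let φ = ¬((s ∨ p) → ◇q). Evaluate φ at each world:
  s0 (successors {s1, s3, s4, s7}): φ is false.
  s1 (successors {s5, s6, s7, s9}): φ is false.
  s2 (successors {s0, s4, s7, s8}): φ is false.
  s3 (successors {s0, s2, s3, s4, s6}): φ is false.
  s4 (successors {s2, s4, s5, s7}): φ is false.
  s5 (successors {s1, s2, s3, s4, s9}): φ is false.
  s6 (successors {s0, s1, s6, s8, s9}): φ is false.
  s7 (successors {s2, s3, s5, s6, s9}): φ is false.
  s8 (successors {s1, s2, s3, s4, s6, s7, s8, s9}): φ is false.
  s9 (successors {s0, s7, s8}): φ is false.
For instance, at s5:
  At s5: (s ∨ p) → ◇q is true, so ¬((s ∨ p) → ◇q) is false.
    At s5: s ∨ p is false, ◇q is true, so (s ∨ p) → ◇q is true.
      At s5: ◇q requires q at some successor in {s1, s2, s3, s4, s9}.
        q holds at s2, so ◇q is true at s5.

No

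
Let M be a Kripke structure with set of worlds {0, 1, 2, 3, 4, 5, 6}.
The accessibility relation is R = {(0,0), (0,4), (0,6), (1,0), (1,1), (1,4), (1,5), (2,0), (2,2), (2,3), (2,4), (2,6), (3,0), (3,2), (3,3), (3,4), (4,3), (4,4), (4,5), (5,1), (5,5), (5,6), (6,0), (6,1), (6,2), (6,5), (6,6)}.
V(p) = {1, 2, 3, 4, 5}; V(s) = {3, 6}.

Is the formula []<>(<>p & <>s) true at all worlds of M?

Yes

Let φ = []<>(<>p & <>s). Evaluate φ at each world:
  0 (successors {0, 4, 6}): φ is true.
  1 (successors {0, 1, 4, 5}): φ is true.
  2 (successors {0, 2, 3, 4, 6}): φ is true.
  3 (successors {0, 2, 3, 4}): φ is true.
  4 (successors {3, 4, 5}): φ is true.
  5 (successors {1, 5, 6}): φ is true.
  6 (successors {0, 1, 2, 5, 6}): φ is true.
For instance, at 4:
  At 4: []<>(<>p & <>s) requires <>(<>p & <>s) at every successor {3, 4, 5}.
      At 3: <>(<>p & <>s) requires <>p & <>s at some successor in {0, 2, 3, 4}.
        <>p & <>s holds at 0, so <>(<>p & <>s) is true at 3.
      At 4: <>(<>p & <>s) requires <>p & <>s at some successor in {3, 4, 5}.
        <>p & <>s holds at 3, so <>(<>p & <>s) is true at 4.
      At 5: <>(<>p & <>s) requires <>p & <>s at some successor in {1, 5, 6}.
        <>p & <>s holds at 5, so <>(<>p & <>s) is true at 5.
  So []<>(<>p & <>s) is true at 4.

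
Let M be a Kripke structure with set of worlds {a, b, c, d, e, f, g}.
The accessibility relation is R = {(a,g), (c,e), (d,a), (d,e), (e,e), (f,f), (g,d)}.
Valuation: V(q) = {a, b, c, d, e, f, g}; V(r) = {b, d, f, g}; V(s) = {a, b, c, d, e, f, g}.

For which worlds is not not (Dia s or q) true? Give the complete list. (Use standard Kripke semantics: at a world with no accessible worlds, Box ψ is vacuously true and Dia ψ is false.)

Let φ = not not (Dia s or q). Evaluate φ at each world:
  a (successors {g}): φ is true.
  b (successors ∅): φ is true.
  c (successors {e}): φ is true.
  d (successors {a, e}): φ is true.
  e (successors {e}): φ is true.
  f (successors {f}): φ is true.
  g (successors {d}): φ is true.
For instance, at a:
  At a: not (Dia s or q) is false, so not not (Dia s or q) is true.
    At a: Dia s or q is true, so not (Dia s or q) is false.
      At a: Dia s is true, q is true, so Dia s or q is true.
Satisfying worlds: {a, b, c, d, e, f, g}

a, b, c, d, e, f, g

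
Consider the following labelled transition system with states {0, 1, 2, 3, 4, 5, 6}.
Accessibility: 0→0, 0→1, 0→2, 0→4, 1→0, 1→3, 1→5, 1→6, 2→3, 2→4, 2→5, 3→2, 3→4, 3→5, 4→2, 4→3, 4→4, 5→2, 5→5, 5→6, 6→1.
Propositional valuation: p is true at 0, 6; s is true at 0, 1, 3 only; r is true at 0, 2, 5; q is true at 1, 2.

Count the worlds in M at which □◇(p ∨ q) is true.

Let φ = □◇(p ∨ q). Evaluate φ at each world:
  0 (successors {0, 1, 2, 4}): φ is false.
  1 (successors {0, 3, 5, 6}): φ is true.
  2 (successors {3, 4, 5}): φ is true.
  3 (successors {2, 4, 5}): φ is false.
  4 (successors {2, 3, 4}): φ is false.
  5 (successors {2, 5, 6}): φ is false.
  6 (successors {1}): φ is true.
For instance, at 5:
  At 5: □◇(p ∨ q) requires ◇(p ∨ q) at every successor {2, 5, 6}.
    ◇(p ∨ q) fails at 2, so □◇(p ∨ q) is false at 5.
      At 2: ◇(p ∨ q) requires p ∨ q at some successor in {3, 4, 5}.
        At 3: p ∨ q is false.
        At 4: p ∨ q is false.
        At 5: p ∨ q is false.
      So ◇(p ∨ q) is false at 2.
Satisfying worlds: {1, 2, 6}

3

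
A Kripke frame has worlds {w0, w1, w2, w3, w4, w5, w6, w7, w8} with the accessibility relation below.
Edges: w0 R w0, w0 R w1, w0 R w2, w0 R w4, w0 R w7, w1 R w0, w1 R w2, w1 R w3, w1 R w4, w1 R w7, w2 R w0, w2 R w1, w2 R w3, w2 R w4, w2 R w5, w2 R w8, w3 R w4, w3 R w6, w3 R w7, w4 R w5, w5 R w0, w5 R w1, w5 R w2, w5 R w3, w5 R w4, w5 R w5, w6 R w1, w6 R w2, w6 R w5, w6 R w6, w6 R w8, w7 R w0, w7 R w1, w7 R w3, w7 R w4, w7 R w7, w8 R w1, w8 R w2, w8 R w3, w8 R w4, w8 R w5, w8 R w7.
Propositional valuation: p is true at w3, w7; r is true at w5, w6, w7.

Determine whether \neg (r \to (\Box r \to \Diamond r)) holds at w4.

At w4: r \to (\Box r \to \Diamond r) is true, so \neg (r \to (\Box r \to \Diamond r)) is false.
  At w4: r is false, \Box r \to \Diamond r is true, so r \to (\Box r \to \Diamond r) is true.
    At w4: \Box r is true, \Diamond r is true, so \Box r \to \Diamond r is true.
      At w4: \Box r requires r at every successor {w5}.
        At w5: r is true.
      So \Box r is true at w4.
      At w4: \Diamond r requires r at some successor in {w5}.
        r holds at w5, so \Diamond r is true at w4.

No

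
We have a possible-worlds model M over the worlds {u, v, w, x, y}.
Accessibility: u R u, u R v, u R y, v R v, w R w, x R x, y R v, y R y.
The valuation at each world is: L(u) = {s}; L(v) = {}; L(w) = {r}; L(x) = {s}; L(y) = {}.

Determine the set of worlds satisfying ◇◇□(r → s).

Let φ = ◇◇□(r → s). Evaluate φ at each world:
  u (successors {u, v, y}): φ is true.
  v (successors {v}): φ is true.
  w (successors {w}): φ is false.
  x (successors {x}): φ is true.
  y (successors {v, y}): φ is true.
For instance, at y:
  At y: ◇◇□(r → s) requires ◇□(r → s) at some successor in {v, y}.
    ◇□(r → s) holds at v, so ◇◇□(r → s) is true at y.
      At v: ◇□(r → s) requires □(r → s) at some successor in {v}.
        □(r → s) holds at v, so ◇□(r → s) is true at v.
Satisfying worlds: {u, v, x, y}

u, v, x, y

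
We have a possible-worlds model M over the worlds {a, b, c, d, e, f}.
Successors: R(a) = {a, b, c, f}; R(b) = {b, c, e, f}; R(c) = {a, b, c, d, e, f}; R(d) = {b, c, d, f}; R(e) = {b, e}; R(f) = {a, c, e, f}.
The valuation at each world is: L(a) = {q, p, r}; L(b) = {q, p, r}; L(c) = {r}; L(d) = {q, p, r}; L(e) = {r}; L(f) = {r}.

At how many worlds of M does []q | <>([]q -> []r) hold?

Let φ = []q | <>([]q -> []r). Evaluate φ at each world:
  a (successors {a, b, c, f}): φ is true.
  b (successors {b, c, e, f}): φ is true.
  c (successors {a, b, c, d, e, f}): φ is true.
  d (successors {b, c, d, f}): φ is true.
  e (successors {b, e}): φ is true.
  f (successors {a, c, e, f}): φ is true.
For instance, at f:
  At f: []q is false, <>([]q -> []r) is true, so []q | <>([]q -> []r) is true.
    At f: []q requires q at every successor {a, c, e, f}.
      q fails at c, so []q is false at f.
    At f: <>([]q -> []r) requires []q -> []r at some successor in {a, c, e, f}.
      []q -> []r holds at a, so <>([]q -> []r) is true at f.
Satisfying worlds: {a, b, c, d, e, f}

6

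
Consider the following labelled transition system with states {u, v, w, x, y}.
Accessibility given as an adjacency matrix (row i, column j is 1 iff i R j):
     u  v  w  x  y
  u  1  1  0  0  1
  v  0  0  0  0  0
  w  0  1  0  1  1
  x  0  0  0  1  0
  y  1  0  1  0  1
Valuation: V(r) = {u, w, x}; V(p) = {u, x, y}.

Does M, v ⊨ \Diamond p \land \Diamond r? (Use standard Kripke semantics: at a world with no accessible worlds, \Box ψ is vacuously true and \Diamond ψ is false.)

At v: \Diamond p is false, \Diamond r is false, so \Diamond p \land \Diamond r is false.
  At v: no accessible worlds, so \Diamond p is false.
  At v: no accessible worlds, so \Diamond r is false.

No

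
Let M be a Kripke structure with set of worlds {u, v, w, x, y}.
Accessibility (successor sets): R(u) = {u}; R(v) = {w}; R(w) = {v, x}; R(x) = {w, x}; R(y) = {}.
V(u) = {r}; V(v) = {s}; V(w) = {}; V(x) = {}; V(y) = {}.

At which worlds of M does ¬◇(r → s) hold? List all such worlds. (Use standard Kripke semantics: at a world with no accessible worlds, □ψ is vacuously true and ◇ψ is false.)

Recall that ◇ψ holds at a world iff ψ holds at some accessible world.
Let φ = ¬◇(r → s). Evaluate φ at each world:
  u (successors {u}): φ is true.
  v (successors {w}): φ is false.
  w (successors {v, x}): φ is false.
  x (successors {w, x}): φ is false.
  y (successors ∅): φ is true.
For instance, at v:
  At v: ◇(r → s) is true, so ¬◇(r → s) is false.
    At v: ◇(r → s) requires r → s at some successor in {w}.
      r → s holds at w, so ◇(r → s) is true at v.
Satisfying worlds: {u, y}

u, y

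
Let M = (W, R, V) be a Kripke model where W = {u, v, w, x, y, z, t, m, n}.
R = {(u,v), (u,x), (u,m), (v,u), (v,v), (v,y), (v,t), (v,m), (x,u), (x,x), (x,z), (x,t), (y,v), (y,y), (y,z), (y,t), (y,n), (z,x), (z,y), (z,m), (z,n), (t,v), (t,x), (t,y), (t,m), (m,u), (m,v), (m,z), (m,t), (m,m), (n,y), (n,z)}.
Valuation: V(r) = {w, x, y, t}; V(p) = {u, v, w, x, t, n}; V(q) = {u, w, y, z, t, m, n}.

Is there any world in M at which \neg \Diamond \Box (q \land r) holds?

Yes

Let φ = \neg \Diamond \Box (q \land r). Evaluate φ at each world:
  u (successors {v, x, m}): φ is true.
  v (successors {u, v, y, t, m}): φ is true.
  w (successors ∅): φ is true.
  x (successors {u, x, z, t}): φ is true.
  y (successors {v, y, z, t, n}): φ is true.
  z (successors {x, y, m, n}): φ is true.
  t (successors {v, x, y, m}): φ is true.
  m (successors {u, v, z, t, m}): φ is true.
  n (successors {y, z}): φ is true.
Detail at u (witness):
  At u: \Diamond \Box (q \land r) is false, so \neg \Diamond \Box (q \land r) is true.
    At u: \Diamond \Box (q \land r) requires \Box (q \land r) at some successor in {v, x, m}.
      At v: \Box (q \land r) is false.
      At x: \Box (q \land r) is false.
      At m: \Box (q \land r) is false.
    So \Diamond \Box (q \land r) is false at u.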